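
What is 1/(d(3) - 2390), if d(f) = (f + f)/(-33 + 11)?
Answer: -11/26293 ≈ -0.00041836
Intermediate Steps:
d(f) = -f/11 (d(f) = (2*f)/(-22) = (2*f)*(-1/22) = -f/11)
1/(d(3) - 2390) = 1/(-1/11*3 - 2390) = 1/(-3/11 - 2390) = 1/(-26293/11) = -11/26293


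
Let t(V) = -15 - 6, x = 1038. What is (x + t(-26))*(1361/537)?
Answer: 461379/179 ≈ 2577.5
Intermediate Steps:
t(V) = -21
(x + t(-26))*(1361/537) = (1038 - 21)*(1361/537) = 1017*(1361*(1/537)) = 1017*(1361/537) = 461379/179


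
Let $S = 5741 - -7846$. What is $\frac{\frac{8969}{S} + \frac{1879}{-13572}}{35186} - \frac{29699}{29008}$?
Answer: $- \frac{1147000428810127}{1120329649608624} \approx -1.0238$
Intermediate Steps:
$S = 13587$ ($S = 5741 + 7846 = 13587$)
$\frac{\frac{8969}{S} + \frac{1879}{-13572}}{35186} - \frac{29699}{29008} = \frac{\frac{8969}{13587} + \frac{1879}{-13572}}{35186} - \frac{29699}{29008} = \left(8969 \cdot \frac{1}{13587} + 1879 \left(- \frac{1}{13572}\right)\right) \frac{1}{35186} - \frac{29699}{29008} = \left(\frac{8969}{13587} - \frac{1879}{13572}\right) \frac{1}{35186} - \frac{29699}{29008} = \frac{32065765}{61467588} \cdot \frac{1}{35186} - \frac{29699}{29008} = \frac{32065765}{2162798551368} - \frac{29699}{29008} = - \frac{1147000428810127}{1120329649608624}$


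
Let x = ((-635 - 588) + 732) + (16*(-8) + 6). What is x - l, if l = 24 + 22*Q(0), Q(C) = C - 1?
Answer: -615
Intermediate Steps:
Q(C) = -1 + C
l = 2 (l = 24 + 22*(-1 + 0) = 24 + 22*(-1) = 24 - 22 = 2)
x = -613 (x = (-1223 + 732) + (-128 + 6) = -491 - 122 = -613)
x - l = -613 - 1*2 = -613 - 2 = -615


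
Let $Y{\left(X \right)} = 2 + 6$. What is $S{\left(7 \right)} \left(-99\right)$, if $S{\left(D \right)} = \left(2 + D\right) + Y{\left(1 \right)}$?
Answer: $-1683$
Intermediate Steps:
$Y{\left(X \right)} = 8$
$S{\left(D \right)} = 10 + D$ ($S{\left(D \right)} = \left(2 + D\right) + 8 = 10 + D$)
$S{\left(7 \right)} \left(-99\right) = \left(10 + 7\right) \left(-99\right) = 17 \left(-99\right) = -1683$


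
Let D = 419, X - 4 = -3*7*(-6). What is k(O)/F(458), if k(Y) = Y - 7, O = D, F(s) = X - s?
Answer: -103/82 ≈ -1.2561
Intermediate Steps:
X = 130 (X = 4 - 3*7*(-6) = 4 - 21*(-6) = 4 + 126 = 130)
F(s) = 130 - s
O = 419
k(Y) = -7 + Y
k(O)/F(458) = (-7 + 419)/(130 - 1*458) = 412/(130 - 458) = 412/(-328) = 412*(-1/328) = -103/82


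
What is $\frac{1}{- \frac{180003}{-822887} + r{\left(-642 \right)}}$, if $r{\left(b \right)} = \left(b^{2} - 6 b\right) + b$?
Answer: $\frac{822887}{341806044741} \approx 2.4075 \cdot 10^{-6}$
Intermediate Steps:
$r{\left(b \right)} = b^{2} - 5 b$
$\frac{1}{- \frac{180003}{-822887} + r{\left(-642 \right)}} = \frac{1}{- \frac{180003}{-822887} - 642 \left(-5 - 642\right)} = \frac{1}{\left(-180003\right) \left(- \frac{1}{822887}\right) - -415374} = \frac{1}{\frac{180003}{822887} + 415374} = \frac{1}{\frac{341806044741}{822887}} = \frac{822887}{341806044741}$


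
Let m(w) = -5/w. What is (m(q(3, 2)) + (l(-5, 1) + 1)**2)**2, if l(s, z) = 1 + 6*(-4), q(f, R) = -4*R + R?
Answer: 8462281/36 ≈ 2.3506e+5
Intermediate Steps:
q(f, R) = -3*R
l(s, z) = -23 (l(s, z) = 1 - 24 = -23)
(m(q(3, 2)) + (l(-5, 1) + 1)**2)**2 = (-5/((-3*2)) + (-23 + 1)**2)**2 = (-5/(-6) + (-22)**2)**2 = (-5*(-1/6) + 484)**2 = (5/6 + 484)**2 = (2909/6)**2 = 8462281/36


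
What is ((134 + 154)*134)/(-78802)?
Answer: -19296/39401 ≈ -0.48973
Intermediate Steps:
((134 + 154)*134)/(-78802) = (288*134)*(-1/78802) = 38592*(-1/78802) = -19296/39401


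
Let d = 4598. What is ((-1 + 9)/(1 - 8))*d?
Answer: -36784/7 ≈ -5254.9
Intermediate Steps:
((-1 + 9)/(1 - 8))*d = ((-1 + 9)/(1 - 8))*4598 = (8/(-7))*4598 = (8*(-⅐))*4598 = -8/7*4598 = -36784/7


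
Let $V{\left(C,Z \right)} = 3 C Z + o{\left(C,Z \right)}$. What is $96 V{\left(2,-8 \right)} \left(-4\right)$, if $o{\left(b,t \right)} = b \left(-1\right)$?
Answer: $19200$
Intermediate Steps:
$o{\left(b,t \right)} = - b$
$V{\left(C,Z \right)} = - C + 3 C Z$ ($V{\left(C,Z \right)} = 3 C Z - C = - C + 3 C Z$)
$96 V{\left(2,-8 \right)} \left(-4\right) = 96 \cdot 2 \left(-1 + 3 \left(-8\right)\right) \left(-4\right) = 96 \cdot 2 \left(-1 - 24\right) \left(-4\right) = 96 \cdot 2 \left(-25\right) \left(-4\right) = 96 \left(-50\right) \left(-4\right) = \left(-4800\right) \left(-4\right) = 19200$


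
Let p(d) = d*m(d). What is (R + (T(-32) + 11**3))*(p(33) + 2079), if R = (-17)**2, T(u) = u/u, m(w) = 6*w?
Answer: 13961673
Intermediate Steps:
T(u) = 1
R = 289
p(d) = 6*d**2 (p(d) = d*(6*d) = 6*d**2)
(R + (T(-32) + 11**3))*(p(33) + 2079) = (289 + (1 + 11**3))*(6*33**2 + 2079) = (289 + (1 + 1331))*(6*1089 + 2079) = (289 + 1332)*(6534 + 2079) = 1621*8613 = 13961673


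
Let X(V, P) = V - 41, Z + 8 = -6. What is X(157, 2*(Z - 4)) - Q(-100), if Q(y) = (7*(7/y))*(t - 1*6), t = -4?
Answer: 1111/10 ≈ 111.10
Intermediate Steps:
Z = -14 (Z = -8 - 6 = -14)
X(V, P) = -41 + V
Q(y) = -490/y (Q(y) = (7*(7/y))*(-4 - 1*6) = (49/y)*(-4 - 6) = (49/y)*(-10) = -490/y)
X(157, 2*(Z - 4)) - Q(-100) = (-41 + 157) - (-490)/(-100) = 116 - (-490)*(-1)/100 = 116 - 1*49/10 = 116 - 49/10 = 1111/10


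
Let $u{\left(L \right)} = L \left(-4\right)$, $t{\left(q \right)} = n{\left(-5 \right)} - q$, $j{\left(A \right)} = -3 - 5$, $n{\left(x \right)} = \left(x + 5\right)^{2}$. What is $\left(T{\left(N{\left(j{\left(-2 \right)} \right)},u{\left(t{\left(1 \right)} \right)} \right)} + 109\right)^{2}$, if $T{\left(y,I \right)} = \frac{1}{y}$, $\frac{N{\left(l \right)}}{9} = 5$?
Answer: $\frac{24068836}{2025} \approx 11886.0$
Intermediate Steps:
$n{\left(x \right)} = \left(5 + x\right)^{2}$
$j{\left(A \right)} = -8$ ($j{\left(A \right)} = -3 - 5 = -8$)
$N{\left(l \right)} = 45$ ($N{\left(l \right)} = 9 \cdot 5 = 45$)
$t{\left(q \right)} = - q$ ($t{\left(q \right)} = \left(5 - 5\right)^{2} - q = 0^{2} - q = 0 - q = - q$)
$u{\left(L \right)} = - 4 L$
$\left(T{\left(N{\left(j{\left(-2 \right)} \right)},u{\left(t{\left(1 \right)} \right)} \right)} + 109\right)^{2} = \left(\frac{1}{45} + 109\right)^{2} = \left(\frac{4906}{45}\right)^{2} = \frac{24068836}{2025}$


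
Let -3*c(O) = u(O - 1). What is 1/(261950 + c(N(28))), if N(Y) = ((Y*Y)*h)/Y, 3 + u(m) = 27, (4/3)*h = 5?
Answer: 1/261942 ≈ 3.8176e-6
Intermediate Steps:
h = 15/4 (h = (¾)*5 = 15/4 ≈ 3.7500)
u(m) = 24 (u(m) = -3 + 27 = 24)
N(Y) = 15*Y/4 (N(Y) = ((Y*Y)*(15/4))/Y = (Y²*(15/4))/Y = (15*Y²/4)/Y = 15*Y/4)
c(O) = -8 (c(O) = -⅓*24 = -8)
1/(261950 + c(N(28))) = 1/(261950 - 8) = 1/261942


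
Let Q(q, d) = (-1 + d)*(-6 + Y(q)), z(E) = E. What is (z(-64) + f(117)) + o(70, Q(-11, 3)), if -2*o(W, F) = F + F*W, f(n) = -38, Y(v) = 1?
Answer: 253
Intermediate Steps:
Q(q, d) = 5 - 5*d (Q(q, d) = (-1 + d)*(-6 + 1) = (-1 + d)*(-5) = 5 - 5*d)
o(W, F) = -F/2 - F*W/2 (o(W, F) = -(F + F*W)/2 = -F/2 - F*W/2)
(z(-64) + f(117)) + o(70, Q(-11, 3)) = (-64 - 38) - (5 - 5*3)*(1 + 70)/2 = -102 - ½*(5 - 15)*71 = -102 - ½*(-10)*71 = -102 + 355 = 253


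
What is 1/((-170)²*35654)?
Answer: 1/1030400600 ≈ 9.7050e-10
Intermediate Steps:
1/((-170)²*35654) = (1/35654)/28900 = (1/28900)*(1/35654) = 1/1030400600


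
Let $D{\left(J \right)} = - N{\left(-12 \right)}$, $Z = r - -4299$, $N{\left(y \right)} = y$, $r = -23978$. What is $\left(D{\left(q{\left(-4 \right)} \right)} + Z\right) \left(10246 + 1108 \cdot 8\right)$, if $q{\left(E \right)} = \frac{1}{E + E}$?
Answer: $-375836370$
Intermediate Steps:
$q{\left(E \right)} = \frac{1}{2 E}$
$Z = -19679$ ($Z = -23978 - -4299 = -23978 + 4299 = -19679$)
$D{\left(J \right)} = 12$ ($D{\left(J \right)} = \left(-1\right) \left(-12\right) = 12$)
$\left(D{\left(q{\left(-4 \right)} \right)} + Z\right) \left(10246 + 1108 \cdot 8\right) = \left(12 - 19679\right) \left(10246 + 1108 \cdot 8\right) = - 19667 \left(10246 + 8864\right) = \left(-19667\right) 19110 = -375836370$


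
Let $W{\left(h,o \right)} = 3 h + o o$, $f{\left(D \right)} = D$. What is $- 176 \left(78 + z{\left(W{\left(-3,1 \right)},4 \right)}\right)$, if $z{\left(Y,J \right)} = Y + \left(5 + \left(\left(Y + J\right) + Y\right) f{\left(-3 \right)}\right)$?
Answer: $-19536$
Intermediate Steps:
$W{\left(h,o \right)} = o^{2} + 3 h$ ($W{\left(h,o \right)} = 3 h + o^{2} = o^{2} + 3 h$)
$z{\left(Y,J \right)} = 5 - 5 Y - 3 J$ ($z{\left(Y,J \right)} = Y + \left(5 + \left(\left(Y + J\right) + Y\right) \left(-3\right)\right) = Y + \left(5 + \left(\left(J + Y\right) + Y\right) \left(-3\right)\right) = Y + \left(5 + \left(J + 2 Y\right) \left(-3\right)\right) = Y - \left(-5 + 3 J + 6 Y\right) = 5 - 5 Y - 3 J$)
$- 176 \left(78 + z{\left(W{\left(-3,1 \right)},4 \right)}\right) = - 176 \left(78 - \left(7 + 5 \left(1^{2} + 3 \left(-3\right)\right)\right)\right) = - 176 \left(78 - \left(7 + 5 \left(1 - 9\right)\right)\right) = - 176 \left(78 - -33\right) = - 176 \left(78 + \left(5 + 40 - 12\right)\right) = - 176 \left(78 + 33\right) = \left(-176\right) 111 = -19536$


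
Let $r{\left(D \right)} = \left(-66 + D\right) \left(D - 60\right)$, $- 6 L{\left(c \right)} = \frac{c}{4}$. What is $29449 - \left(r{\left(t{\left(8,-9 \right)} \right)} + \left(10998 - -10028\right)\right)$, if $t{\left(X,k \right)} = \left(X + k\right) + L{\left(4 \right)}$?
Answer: $\frac{155327}{36} \approx 4314.6$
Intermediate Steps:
$L{\left(c \right)} = - \frac{c}{24}$ ($L{\left(c \right)} = - \frac{c \frac{1}{4}}{6} = - \frac{\frac{1}{4} c}{6} = - \frac{c}{24}$)
$t{\left(X,k \right)} = - \frac{1}{6} + X + k$ ($t{\left(X,k \right)} = \left(X + k\right) - \frac{1}{6} = - \frac{1}{6} + X + k$)
$r{\left(D \right)} = \left(-66 + D\right) \left(-60 + D\right)$
$29449 - \left(r{\left(t{\left(8,-9 \right)} \right)} + \left(10998 - -10028\right)\right) = 29449 - \left(\left(3960 + \left(- \frac{1}{6} + 8 - 9\right)^{2} - 126 \left(- \frac{1}{6} + 8 - 9\right)\right) + \left(10998 - -10028\right)\right) = 29449 - \left(\left(3960 + \left(- \frac{7}{6}\right)^{2} - -147\right) + \left(10998 + 10028\right)\right) = 29449 - \left(\left(3960 + \frac{49}{36} + 147\right) + 21026\right) = 29449 - \left(\frac{147901}{36} + 21026\right) = 29449 - \frac{904837}{36} = \frac{155327}{36}$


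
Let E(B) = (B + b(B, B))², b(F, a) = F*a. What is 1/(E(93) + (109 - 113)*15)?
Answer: 1/76422504 ≈ 1.3085e-8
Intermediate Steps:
E(B) = (B + B²)² (E(B) = (B + B*B)² = (B + B²)²)
1/(E(93) + (109 - 113)*15) = 1/(93²*(1 + 93)² + (109 - 113)*15) = 1/(8649*94² - 4*15) = 1/(8649*8836 - 60) = 1/(76422564 - 60) = 1/76422504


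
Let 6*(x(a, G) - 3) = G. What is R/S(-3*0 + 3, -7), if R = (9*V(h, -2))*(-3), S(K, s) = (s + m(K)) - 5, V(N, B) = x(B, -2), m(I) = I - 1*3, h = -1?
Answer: 6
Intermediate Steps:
x(a, G) = 3 + G/6
m(I) = -3 + I (m(I) = I - 3 = -3 + I)
V(N, B) = 8/3 (V(N, B) = 3 + (⅙)*(-2) = 3 - ⅓ = 8/3)
S(K, s) = -8 + K + s (S(K, s) = (s + (-3 + K)) - 5 = (-3 + K + s) - 5 = -8 + K + s)
R = -72 (R = (9*(8/3))*(-3) = 24*(-3) = -72)
R/S(-3*0 + 3, -7) = -72/(-8 + (-3*0 + 3) - 7) = -72/(-8 + (0 + 3) - 7) = -72/(-8 + 3 - 7) = -72/(-12) = -72*(-1/12) = 6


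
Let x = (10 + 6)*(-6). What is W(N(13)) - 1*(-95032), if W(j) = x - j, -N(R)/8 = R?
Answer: 95040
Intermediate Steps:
x = -96 (x = 16*(-6) = -96)
N(R) = -8*R
W(j) = -96 - j
W(N(13)) - 1*(-95032) = (-96 - (-8)*13) - 1*(-95032) = (-96 - 1*(-104)) + 95032 = (-96 + 104) + 95032 = 8 + 95032 = 95040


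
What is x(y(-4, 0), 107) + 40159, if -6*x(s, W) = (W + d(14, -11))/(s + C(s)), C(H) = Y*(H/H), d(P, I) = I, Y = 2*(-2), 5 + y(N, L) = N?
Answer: 522083/13 ≈ 40160.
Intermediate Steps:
y(N, L) = -5 + N
Y = -4
C(H) = -4 (C(H) = -4*H/H = -4*1 = -4)
x(s, W) = -(-11 + W)/(6*(-4 + s)) (x(s, W) = -(W - 11)/(6*(s - 4)) = -(-11 + W)/(6*(-4 + s)))
x(y(-4, 0), 107) + 40159 = (11 - 1*107)/(6*(-4 + (-5 - 4))) + 40159 = (11 - 107)/(6*(-4 - 9)) + 40159 = (⅙)*(-96)/(-13) + 40159 = (⅙)*(-1/13)*(-96) + 40159 = 16/13 + 40159 = 522083/13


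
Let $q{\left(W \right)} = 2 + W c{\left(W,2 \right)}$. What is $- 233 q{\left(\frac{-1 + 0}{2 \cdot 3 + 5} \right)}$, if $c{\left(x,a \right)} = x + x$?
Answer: $- \frac{56852}{121} \approx -469.85$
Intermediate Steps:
$c{\left(x,a \right)} = 2 x$
$q{\left(W \right)} = 2 + 2 W^{2}$ ($q{\left(W \right)} = 2 + W 2 W = 2 + 2 W^{2}$)
$- 233 q{\left(\frac{-1 + 0}{2 \cdot 3 + 5} \right)} = - 233 \left(2 + 2 \left(\frac{-1 + 0}{2 \cdot 3 + 5}\right)^{2}\right) = - 233 \left(2 + 2 \left(- \frac{1}{6 + 5}\right)^{2}\right) = - 233 \left(2 + 2 \left(- \frac{1}{11}\right)^{2}\right) = - 233 \left(2 + 2 \cdot \frac{1}{121}\right) = - 233 \left(2 + \frac{2}{121}\right) = \left(-233\right) \frac{244}{121} = - \frac{56852}{121}$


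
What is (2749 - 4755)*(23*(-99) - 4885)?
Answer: 14366972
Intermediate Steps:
(2749 - 4755)*(23*(-99) - 4885) = -2006*(-2277 - 4885) = -2006*(-7162) = 14366972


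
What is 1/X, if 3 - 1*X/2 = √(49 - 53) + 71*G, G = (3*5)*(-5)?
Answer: 666/7096897 + I/28387588 ≈ 9.3844e-5 + 3.5227e-8*I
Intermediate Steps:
G = -75 (G = 15*(-5) = -75)
X = 10656 - 4*I (X = 6 - 2*(√(49 - 53) + 71*(-75)) = 6 - 2*(√(-4) - 5325) = 6 - 2*(2*I - 5325) = 6 - 2*(-5325 + 2*I) = 6 + (10650 - 4*I) = 10656 - 4*I ≈ 10656.0 - 4.0*I)
1/X = 1/(10656 - 4*I) = (10656 + 4*I)/113550352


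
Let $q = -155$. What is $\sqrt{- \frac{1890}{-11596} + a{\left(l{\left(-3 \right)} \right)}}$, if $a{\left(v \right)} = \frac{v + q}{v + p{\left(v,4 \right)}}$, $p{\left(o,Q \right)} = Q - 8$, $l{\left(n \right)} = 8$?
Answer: $\frac{i \sqrt{1229938437}}{5798} \approx 6.0487 i$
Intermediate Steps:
$p{\left(o,Q \right)} = -8 + Q$ ($p{\left(o,Q \right)} = Q - 8 = -8 + Q$)
$a{\left(v \right)} = \frac{-155 + v}{-4 + v}$ ($a{\left(v \right)} = \frac{v - 155}{v + \left(-8 + 4\right)} = \frac{-155 + v}{v - 4} = \frac{-155 + v}{-4 + v}$)
$\sqrt{- \frac{1890}{-11596} + a{\left(l{\left(-3 \right)} \right)}} = \sqrt{- \frac{1890}{-11596} + \frac{-155 + 8}{-4 + 8}} = \sqrt{\left(-1890\right) \left(- \frac{1}{11596}\right) + \frac{1}{4} \left(-147\right)} = \sqrt{\frac{945}{5798} + \frac{1}{4} \left(-147\right)} = \sqrt{\frac{945}{5798} - \frac{147}{4}} = \sqrt{- \frac{424263}{11596}} = \frac{i \sqrt{1229938437}}{5798}$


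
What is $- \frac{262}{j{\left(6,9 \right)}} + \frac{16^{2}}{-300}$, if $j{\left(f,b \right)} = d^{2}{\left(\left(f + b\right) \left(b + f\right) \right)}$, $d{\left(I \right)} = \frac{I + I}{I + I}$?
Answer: $- \frac{19714}{75} \approx -262.85$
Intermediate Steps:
$d{\left(I \right)} = 1$ ($d{\left(I \right)} = \frac{2 I}{2 I} = 2 I \frac{1}{2 I} = 1$)
$j{\left(f,b \right)} = 1$ ($j{\left(f,b \right)} = 1^{2} = 1$)
$- \frac{262}{j{\left(6,9 \right)}} + \frac{16^{2}}{-300} = - \frac{262}{1} + \frac{16^{2}}{-300} = \left(-262\right) 1 + 256 \left(- \frac{1}{300}\right) = -262 - \frac{64}{75} = - \frac{19714}{75}$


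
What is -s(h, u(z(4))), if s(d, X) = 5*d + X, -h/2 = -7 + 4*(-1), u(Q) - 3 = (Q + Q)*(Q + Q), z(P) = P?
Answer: -177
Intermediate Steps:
u(Q) = 3 + 4*Q**2 (u(Q) = 3 + (Q + Q)*(Q + Q) = 3 + (2*Q)*(2*Q) = 3 + 4*Q**2)
h = 22 (h = -2*(-7 + 4*(-1)) = -2*(-7 - 4) = -2*(-11) = 22)
s(d, X) = X + 5*d
-s(h, u(z(4))) = -((3 + 4*4**2) + 5*22) = -((3 + 4*16) + 110) = -((3 + 64) + 110) = -(67 + 110) = -1*177 = -177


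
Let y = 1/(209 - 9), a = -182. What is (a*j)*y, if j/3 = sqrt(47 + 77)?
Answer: -273*sqrt(31)/50 ≈ -30.400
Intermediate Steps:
j = 6*sqrt(31) (j = 3*sqrt(47 + 77) = 3*sqrt(124) = 3*(2*sqrt(31)) = 6*sqrt(31) ≈ 33.407)
y = 1/200 ≈ 0.0050000
(a*j)*y = -1092*sqrt(31)*(1/200) = -273*sqrt(31)/50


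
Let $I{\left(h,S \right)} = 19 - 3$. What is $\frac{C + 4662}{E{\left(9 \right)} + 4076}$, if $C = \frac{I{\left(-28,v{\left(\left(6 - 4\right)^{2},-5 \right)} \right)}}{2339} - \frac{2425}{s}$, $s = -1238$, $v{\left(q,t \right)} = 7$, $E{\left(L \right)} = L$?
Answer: $\frac{710808493}{622571630} \approx 1.1417$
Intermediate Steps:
$I{\left(h,S \right)} = 16$
$C = \frac{5691883}{2895682}$ ($C = \frac{16}{2339} - \frac{2425}{-1238} = 16 \cdot \frac{1}{2339} - - \frac{2425}{1238} = \frac{16}{2339} + \frac{2425}{1238} = \frac{5691883}{2895682} \approx 1.9656$)
$\frac{C + 4662}{E{\left(9 \right)} + 4076} = \frac{\frac{5691883}{2895682} + 4662}{9 + 4076} = \frac{13505361367}{2895682 \cdot 4085} = \frac{13505361367}{2895682} \cdot \frac{1}{4085} = \frac{710808493}{622571630}$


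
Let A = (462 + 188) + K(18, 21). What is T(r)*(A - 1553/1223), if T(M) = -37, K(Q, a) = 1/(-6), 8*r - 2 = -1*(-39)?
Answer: -176088883/7338 ≈ -23997.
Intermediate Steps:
r = 41/8 (r = ¼ + (-1*(-39))/8 = ¼ + (⅛)*39 = ¼ + 39/8 = 41/8 ≈ 5.1250)
K(Q, a) = -⅙
A = 3899/6 (A = (462 + 188) - ⅙ = 650 - ⅙ = 3899/6 ≈ 649.83)
T(r)*(A - 1553/1223) = -37*(3899/6 - 1553/1223) = -37*4759159/7338 = -176088883/7338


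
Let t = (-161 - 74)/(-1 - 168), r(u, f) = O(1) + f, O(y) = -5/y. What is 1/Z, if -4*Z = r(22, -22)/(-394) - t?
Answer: 266344/88027 ≈ 3.0257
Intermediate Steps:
r(u, f) = -5 + f (r(u, f) = -5/1 + f = -5*1 + f = -5 + f)
t = 235/169 (t = -235/(-169) = -235*(-1/169) = 235/169 ≈ 1.3905)
Z = 88027/266344 (Z = -((-5 - 22)/(-394) - 1*235/169)/4 = -(-27*(-1/394) - 235/169)/4 = -(27/394 - 235/169)/4 = -¼*(-88027/66586) = 88027/266344 ≈ 0.33050)
1/Z = 1/(88027/266344) = 266344/88027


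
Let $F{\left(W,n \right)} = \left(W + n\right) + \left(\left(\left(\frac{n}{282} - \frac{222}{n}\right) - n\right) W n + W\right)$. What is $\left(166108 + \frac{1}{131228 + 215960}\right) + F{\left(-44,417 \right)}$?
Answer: $\frac{127282211120435}{16317836} \approx 7.8002 \cdot 10^{6}$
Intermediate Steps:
$F{\left(W,n \right)} = n + 2 W + W n \left(- \frac{222}{n} - \frac{281 n}{282}\right)$ ($F{\left(W,n \right)} = \left(W + n\right) + \left(\left(\left(n \frac{1}{282} - \frac{222}{n}\right) - n\right) W n + W\right) = \left(W + n\right) + \left(\left(\left(\frac{n}{282} - \frac{222}{n}\right) - n\right) W n + W\right) = \left(W + n\right) + \left(\left(\left(- \frac{222}{n} + \frac{n}{282}\right) - n\right) W n + W\right) = \left(W + n\right) + \left(\left(- \frac{222}{n} - \frac{281 n}{282}\right) W n + W\right) = \left(W + n\right) + \left(W \left(- \frac{222}{n} - \frac{281 n}{282}\right) n + W\right) = \left(W + n\right) + \left(W n \left(- \frac{222}{n} - \frac{281 n}{282}\right) + W\right) = \left(W + n\right) + \left(W + W n \left(- \frac{222}{n} - \frac{281 n}{282}\right)\right) = n + 2 W + W n \left(- \frac{222}{n} - \frac{281 n}{282}\right)$)
$\left(166108 + \frac{1}{131228 + 215960}\right) + F{\left(-44,417 \right)} = \left(166108 + \frac{1}{131228 + 215960}\right) - \left(-10097 - \frac{358327266}{47}\right) = \left(166108 + \frac{1}{347188}\right) + \left(417 + 9680 - \left(- \frac{6182}{141}\right) 173889\right) = \left(166108 + \frac{1}{347188}\right) + \left(417 + 9680 + \frac{358327266}{47}\right) = \frac{57670704305}{347188} + \frac{358801825}{47} = \frac{127282211120435}{16317836}$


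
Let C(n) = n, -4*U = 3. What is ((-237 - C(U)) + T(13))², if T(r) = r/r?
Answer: 885481/16 ≈ 55343.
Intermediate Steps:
U = -¾ (U = -¼*3 = -¾ ≈ -0.75000)
T(r) = 1
((-237 - C(U)) + T(13))² = ((-237 - 1*(-¾)) + 1)² = ((-237 + ¾) + 1)² = (-945/4 + 1)² = (-941/4)² = 885481/16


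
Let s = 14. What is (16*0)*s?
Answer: 0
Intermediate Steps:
(16*0)*s = (16*0)*14 = 0*14 = 0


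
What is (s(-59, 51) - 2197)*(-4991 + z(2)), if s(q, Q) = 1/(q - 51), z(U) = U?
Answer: 1205696619/110 ≈ 1.0961e+7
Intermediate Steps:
s(q, Q) = 1/(-51 + q)
(s(-59, 51) - 2197)*(-4991 + z(2)) = (1/(-51 - 59) - 2197)*(-4991 + 2) = (1/(-110) - 2197)*(-4989) = (-1/110 - 2197)*(-4989) = -241671/110*(-4989) = 1205696619/110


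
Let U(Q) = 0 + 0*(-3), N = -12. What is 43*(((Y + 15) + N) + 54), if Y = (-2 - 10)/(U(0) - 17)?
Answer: 42183/17 ≈ 2481.4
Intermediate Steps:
U(Q) = 0 (U(Q) = 0 + 0 = 0)
Y = 12/17 (Y = (-2 - 10)/(0 - 17) = -12/(-17) = -12*(-1/17) = 12/17 ≈ 0.70588)
43*(((Y + 15) + N) + 54) = 43*(((12/17 + 15) - 12) + 54) = 43*((267/17 - 12) + 54) = 43*(63/17 + 54) = 43*(981/17) = 42183/17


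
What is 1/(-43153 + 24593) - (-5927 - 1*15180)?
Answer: 391745919/18560 ≈ 21107.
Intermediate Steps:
1/(-43153 + 24593) - (-5927 - 1*15180) = 1/(-18560) - (-5927 - 15180) = -1/18560 - 1*(-21107) = -1/18560 + 21107 = 391745919/18560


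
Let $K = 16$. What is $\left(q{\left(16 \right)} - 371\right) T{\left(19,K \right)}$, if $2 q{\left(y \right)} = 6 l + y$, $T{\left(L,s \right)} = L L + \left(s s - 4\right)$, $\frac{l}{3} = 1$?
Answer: $-217002$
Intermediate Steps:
$l = 3$ ($l = 3 \cdot 1 = 3$)
$T{\left(L,s \right)} = -4 + L^{2} + s^{2}$ ($T{\left(L,s \right)} = L^{2} + \left(s^{2} - 4\right) = L^{2} + \left(-4 + s^{2}\right) = -4 + L^{2} + s^{2}$)
$q{\left(y \right)} = 9 + \frac{y}{2}$ ($q{\left(y \right)} = \frac{6 \cdot 3 + y}{2} = \frac{18 + y}{2} = 9 + \frac{y}{2}$)
$\left(q{\left(16 \right)} - 371\right) T{\left(19,K \right)} = \left(\left(9 + \frac{1}{2} \cdot 16\right) - 371\right) \left(-4 + 19^{2} + 16^{2}\right) = \left(\left(9 + 8\right) - 371\right) \left(-4 + 361 + 256\right) = \left(17 - 371\right) 613 = \left(-354\right) 613 = -217002$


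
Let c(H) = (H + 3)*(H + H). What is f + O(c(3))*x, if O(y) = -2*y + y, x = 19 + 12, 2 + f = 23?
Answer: -1095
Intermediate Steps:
f = 21 (f = -2 + 23 = 21)
c(H) = 2*H*(3 + H) (c(H) = (3 + H)*(2*H) = 2*H*(3 + H))
x = 31
O(y) = -y
f + O(c(3))*x = 21 - 2*3*(3 + 3)*31 = 21 - 2*3*6*31 = 21 - 1*36*31 = 21 - 36*31 = 21 - 1116 = -1095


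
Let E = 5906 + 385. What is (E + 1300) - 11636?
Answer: -4045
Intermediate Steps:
E = 6291
(E + 1300) - 11636 = (6291 + 1300) - 11636 = 7591 - 11636 = -4045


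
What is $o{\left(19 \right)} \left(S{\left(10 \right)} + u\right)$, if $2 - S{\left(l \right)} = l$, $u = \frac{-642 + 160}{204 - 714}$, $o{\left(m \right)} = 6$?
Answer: $- \frac{3598}{85} \approx -42.329$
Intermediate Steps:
$u = \frac{241}{255}$ ($u = - \frac{482}{-510} = \left(-482\right) \left(- \frac{1}{510}\right) = \frac{241}{255} \approx 0.9451$)
$S{\left(l \right)} = 2 - l$
$o{\left(19 \right)} \left(S{\left(10 \right)} + u\right) = 6 \left(\left(2 - 10\right) + \frac{241}{255}\right) = 6 \left(-8 + \frac{241}{255}\right) = 6 \left(- \frac{1799}{255}\right) = - \frac{3598}{85}$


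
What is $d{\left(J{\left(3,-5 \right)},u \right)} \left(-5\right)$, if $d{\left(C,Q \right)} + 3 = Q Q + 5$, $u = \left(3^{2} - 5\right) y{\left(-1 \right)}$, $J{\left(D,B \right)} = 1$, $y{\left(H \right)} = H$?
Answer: $-90$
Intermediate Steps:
$u = -4$ ($u = \left(3^{2} - 5\right) \left(-1\right) = \left(9 - 5\right) \left(-1\right) = 4 \left(-1\right) = -4$)
$d{\left(C,Q \right)} = 2 + Q^{2}$ ($d{\left(C,Q \right)} = -3 + \left(Q Q + 5\right) = -3 + \left(Q^{2} + 5\right) = -3 + \left(5 + Q^{2}\right) = 2 + Q^{2}$)
$d{\left(J{\left(3,-5 \right)},u \right)} \left(-5\right) = \left(2 + \left(-4\right)^{2}\right) \left(-5\right) = \left(2 + 16\right) \left(-5\right) = 18 \left(-5\right) = -90$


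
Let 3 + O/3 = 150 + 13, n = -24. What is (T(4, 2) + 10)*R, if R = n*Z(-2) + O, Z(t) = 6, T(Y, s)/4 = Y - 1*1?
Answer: 7392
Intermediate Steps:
T(Y, s) = -4 + 4*Y (T(Y, s) = 4*(Y - 1*1) = 4*(Y - 1) = 4*(-1 + Y) = -4 + 4*Y)
O = 480 (O = -9 + 3*(150 + 13) = -9 + 3*163 = -9 + 489 = 480)
R = 336 (R = -24*6 + 480 = -144 + 480 = 336)
(T(4, 2) + 10)*R = ((-4 + 4*4) + 10)*336 = ((-4 + 16) + 10)*336 = (12 + 10)*336 = 22*336 = 7392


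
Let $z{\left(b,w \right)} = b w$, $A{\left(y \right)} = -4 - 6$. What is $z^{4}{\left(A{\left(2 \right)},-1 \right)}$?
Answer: $10000$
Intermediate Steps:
$A{\left(y \right)} = -10$ ($A{\left(y \right)} = -4 - 6 = -10$)
$z^{4}{\left(A{\left(2 \right)},-1 \right)} = \left(\left(-10\right) \left(-1\right)\right)^{4} = 10^{4} = 10000$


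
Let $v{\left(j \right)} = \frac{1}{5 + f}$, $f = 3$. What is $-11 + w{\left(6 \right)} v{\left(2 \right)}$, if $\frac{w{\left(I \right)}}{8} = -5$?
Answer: $-16$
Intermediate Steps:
$w{\left(I \right)} = -40$ ($w{\left(I \right)} = 8 \left(-5\right) = -40$)
$v{\left(j \right)} = \frac{1}{8}$ ($v{\left(j \right)} = \frac{1}{5 + 3} = \frac{1}{8}$)
$-11 + w{\left(6 \right)} v{\left(2 \right)} = -11 - 5 = -16$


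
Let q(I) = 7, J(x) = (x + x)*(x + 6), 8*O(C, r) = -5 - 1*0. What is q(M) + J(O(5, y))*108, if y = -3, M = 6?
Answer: -5749/8 ≈ -718.63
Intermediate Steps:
O(C, r) = -5/8 (O(C, r) = (-5 - 1*0)/8 = (-5 + 0)/8 = (⅛)*(-5) = -5/8)
J(x) = 2*x*(6 + x) (J(x) = (2*x)*(6 + x) = 2*x*(6 + x))
q(M) + J(O(5, y))*108 = 7 + (2*(-5/8)*(6 - 5/8))*108 = 7 + (2*(-5/8)*(43/8))*108 = 7 - 215/32*108 = 7 - 5805/8 = -5749/8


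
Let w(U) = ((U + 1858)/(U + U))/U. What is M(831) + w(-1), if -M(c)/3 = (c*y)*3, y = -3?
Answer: 46731/2 ≈ 23366.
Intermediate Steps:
w(U) = (1858 + U)/(2*U²) (w(U) = ((1858 + U)/((2*U)))/U = ((1858 + U)*(1/(2*U)))/U = ((1858 + U)/(2*U))/U = (1858 + U)/(2*U²))
M(c) = 27*c (M(c) = -3*c*(-3)*3 = -3*(-3*c)*3 = -(-27)*c = 27*c)
M(831) + w(-1) = 27*831 + (½)*(1858 - 1)/(-1)² = 22437 + (½)*1*1857 = 22437 + 1857/2 = 46731/2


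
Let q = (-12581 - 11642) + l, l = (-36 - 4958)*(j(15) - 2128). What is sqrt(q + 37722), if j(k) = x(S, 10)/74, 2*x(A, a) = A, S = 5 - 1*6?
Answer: sqrt(58268827734)/74 ≈ 3262.0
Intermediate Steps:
S = -1 (S = 5 - 6 = -1)
x(A, a) = A/2
j(k) = -1/148 (j(k) = ((1/2)*(-1))/74 = -1/2*1/74 = -1/148)
l = 786417665/74 (l = (-36 - 4958)*(-1/148 - 2128) = -4994*(-314945/148) = 786417665/74 ≈ 1.0627e+7)
q = 784625163/74 (q = (-12581 - 11642) + 786417665/74 = -24223 + 786417665/74 = 784625163/74 ≈ 1.0603e+7)
sqrt(q + 37722) = sqrt(784625163/74 + 37722) = sqrt(787416591/74) = sqrt(58268827734)/74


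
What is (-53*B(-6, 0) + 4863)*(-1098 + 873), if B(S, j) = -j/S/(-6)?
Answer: -1094175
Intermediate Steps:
B(S, j) = j/(6*S) (B(S, j) = -j/S*(-1)/6 = -(-1)*j/(6*S) = j/(6*S))
(-53*B(-6, 0) + 4863)*(-1098 + 873) = (-53*0/(6*(-6)) + 4863)*(-1098 + 873) = (-53*0*(-1)/(6*6) + 4863)*(-225) = (-53*0 + 4863)*(-225) = (0 + 4863)*(-225) = 4863*(-225) = -1094175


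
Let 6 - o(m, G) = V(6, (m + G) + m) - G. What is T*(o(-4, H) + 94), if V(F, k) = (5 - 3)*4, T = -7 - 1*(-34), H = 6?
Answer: 2646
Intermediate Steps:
T = 27 (T = -7 + 34 = 27)
V(F, k) = 8 (V(F, k) = 2*4 = 8)
o(m, G) = -2 + G (o(m, G) = 6 - (8 - G) = 6 + (-8 + G) = -2 + G)
T*(o(-4, H) + 94) = 27*((-2 + 6) + 94) = 27*(4 + 94) = 27*98 = 2646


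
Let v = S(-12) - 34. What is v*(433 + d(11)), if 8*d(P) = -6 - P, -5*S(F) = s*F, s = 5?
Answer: -37917/4 ≈ -9479.3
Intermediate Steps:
S(F) = -F
v = -22 (v = -1*(-12) - 34 = 12 - 34 = -22)
d(P) = -¾ - P/8 (d(P) = (-6 - P)/8 = -¾ - P/8)
v*(433 + d(11)) = -22*(433 + (-¾ - ⅛*11)) = -22*(433 + (-¾ - 11/8)) = -22*(433 - 17/8) = -22*3447/8 = -37917/4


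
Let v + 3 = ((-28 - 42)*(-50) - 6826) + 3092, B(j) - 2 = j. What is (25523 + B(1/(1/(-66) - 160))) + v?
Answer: 267066502/10561 ≈ 25288.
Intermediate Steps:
B(j) = 2 + j
v = -237 (v = -3 + (((-28 - 42)*(-50) - 6826) + 3092) = -3 + ((-70*(-50) - 6826) + 3092) = -3 + ((3500 - 6826) + 3092) = -3 + (-3326 + 3092) = -3 - 234 = -237)
(25523 + B(1/(1/(-66) - 160))) + v = (25523 + (2 + 1/(1/(-66) - 160))) - 237 = (25523 + (2 + 1/(-1/66 - 160))) - 237 = (25523 + (2 + 1/(-10561/66))) - 237 = (25523 + (2 - 66/10561)) - 237 = (25523 + 21056/10561) - 237 = 269569459/10561 - 237 = 267066502/10561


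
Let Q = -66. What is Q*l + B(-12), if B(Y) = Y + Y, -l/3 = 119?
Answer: 23538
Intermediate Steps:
l = -357 (l = -3*119 = -357)
B(Y) = 2*Y
Q*l + B(-12) = -66*(-357) + 2*(-12) = 23562 - 24 = 23538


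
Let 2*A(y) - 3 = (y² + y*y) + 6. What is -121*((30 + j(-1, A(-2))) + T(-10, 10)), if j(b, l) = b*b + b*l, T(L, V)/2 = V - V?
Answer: -5445/2 ≈ -2722.5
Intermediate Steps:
T(L, V) = 0 (T(L, V) = 2*(V - V) = 2*0 = 0)
A(y) = 9/2 + y² (A(y) = 3/2 + ((y² + y*y) + 6)/2 = 3/2 + ((y² + y²) + 6)/2 = 3/2 + (2*y² + 6)/2 = 3/2 + (6 + 2*y²)/2 = 3/2 + (3 + y²) = 9/2 + y²)
j(b, l) = b² + b*l
-121*((30 + j(-1, A(-2))) + T(-10, 10)) = -121*((30 - (-1 + (9/2 + (-2)²))) + 0) = -121*((30 - (-1 + (9/2 + 4))) + 0) = -121*((30 - (-1 + 17/2)) + 0) = -121*((30 - 1*15/2) + 0) = -121*((30 - 15/2) + 0) = -121*(45/2 + 0) = -121*45/2 = -5445/2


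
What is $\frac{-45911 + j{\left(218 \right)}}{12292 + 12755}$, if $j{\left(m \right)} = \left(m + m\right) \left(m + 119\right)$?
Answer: $\frac{101021}{25047} \approx 4.0333$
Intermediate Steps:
$j{\left(m \right)} = 2 m \left(119 + m\right)$
$\frac{-45911 + j{\left(218 \right)}}{12292 + 12755} = \frac{-45911 + 2 \cdot 218 \left(119 + 218\right)}{12292 + 12755} = \frac{-45911 + 2 \cdot 218 \cdot 337}{25047} = \left(-45911 + 146932\right) \frac{1}{25047} = 101021 \cdot \frac{1}{25047} = \frac{101021}{25047}$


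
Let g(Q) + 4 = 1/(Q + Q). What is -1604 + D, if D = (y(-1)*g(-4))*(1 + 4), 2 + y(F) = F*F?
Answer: -12667/8 ≈ -1583.4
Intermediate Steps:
g(Q) = -4 + 1/(2*Q) (g(Q) = -4 + 1/(Q + Q) = -4 + 1/(2*Q))
y(F) = -2 + F² (y(F) = -2 + F*F = -2 + F²)
D = 165/8 (D = ((-2 + (-1)²)*(-4 + (½)/(-4)))*(1 + 4) = ((-2 + 1)*(-4 + (½)*(-¼)))*5 = -(-4 - ⅛)*5 = -1*(-33/8)*5 = (33/8)*5 = 165/8 ≈ 20.625)
-1604 + D = -1604 + 165/8 = -12667/8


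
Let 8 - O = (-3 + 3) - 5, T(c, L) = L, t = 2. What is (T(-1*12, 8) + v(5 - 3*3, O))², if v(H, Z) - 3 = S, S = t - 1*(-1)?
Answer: 196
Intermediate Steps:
O = 13 (O = 8 - ((-3 + 3) - 5) = 8 - (0 - 5) = 8 - 1*(-5) = 8 + 5 = 13)
S = 3 (S = 2 - 1*(-1) = 2 + 1 = 3)
v(H, Z) = 6 (v(H, Z) = 3 + 3 = 6)
(T(-1*12, 8) + v(5 - 3*3, O))² = (8 + 6)² = 14² = 196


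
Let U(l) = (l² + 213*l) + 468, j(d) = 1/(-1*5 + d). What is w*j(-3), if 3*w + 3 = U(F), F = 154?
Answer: -56983/24 ≈ -2374.3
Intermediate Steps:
j(d) = 1/(-5 + d)
U(l) = 468 + l² + 213*l
w = 56983/3 (w = -1 + (468 + 154² + 213*154)/3 = -1 + (468 + 23716 + 32802)/3 = -1 + (⅓)*56986 = -1 + 56986/3 = 56983/3 ≈ 18994.)
w*j(-3) = 56983/(3*(-5 - 3)) = (56983/3)/(-8) = (56983/3)*(-⅛) = -56983/24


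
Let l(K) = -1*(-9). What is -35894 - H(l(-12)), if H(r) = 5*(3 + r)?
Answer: -35954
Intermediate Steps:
l(K) = 9
H(r) = 15 + 5*r
-35894 - H(l(-12)) = -35894 - (15 + 5*9) = -35894 - (15 + 45) = -35894 - 1*60 = -35894 - 60 = -35954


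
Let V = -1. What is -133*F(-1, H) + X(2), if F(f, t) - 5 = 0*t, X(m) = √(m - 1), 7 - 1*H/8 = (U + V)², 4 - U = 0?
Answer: -664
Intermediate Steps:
U = 4 (U = 4 - 1*0 = 4 + 0 = 4)
H = -16 (H = 56 - 8*(4 - 1)² = 56 - 8*3² = 56 - 8*9 = 56 - 72 = -16)
X(m) = √(-1 + m)
F(f, t) = 5 (F(f, t) = 5 + 0*t = 5 + 0 = 5)
-133*F(-1, H) + X(2) = -133*5 + √(-1 + 2) = -665 + √1 = -665 + 1 = -664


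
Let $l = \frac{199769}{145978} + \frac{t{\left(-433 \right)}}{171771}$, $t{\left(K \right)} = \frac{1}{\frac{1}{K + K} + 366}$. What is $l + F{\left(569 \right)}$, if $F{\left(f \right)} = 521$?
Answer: $\frac{4151564883550819583}{7947579125629290} \approx 522.37$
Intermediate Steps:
$t{\left(K \right)} = \frac{1}{366 + \frac{1}{2 K}}$ ($t{\left(K \right)} = \frac{1}{\frac{1}{2 K} + 366} = \frac{1}{366 + \frac{1}{2 K}}$)
$l = \frac{10876159097959493}{7947579125629290}$ ($l = \frac{199769}{145978} + \frac{2 \left(-433\right) \frac{1}{1 + 732 \left(-433\right)}}{171771} = 199769 \cdot \frac{1}{145978} + 2 \left(-433\right) \frac{1}{1 - 316956} \cdot \frac{1}{171771} = \frac{199769}{145978} + 2 \left(-433\right) \frac{1}{-316955} \cdot \frac{1}{171771} = \frac{199769}{145978} + 2 \left(-433\right) \left(- \frac{1}{316955}\right) \frac{1}{171771} = \frac{199769}{145978} + \frac{866}{316955} \cdot \frac{1}{171771} = \frac{199769}{145978} + \frac{866}{54443677305} = \frac{10876159097959493}{7947579125629290} \approx 1.3685$)
$l + F{\left(569 \right)} = \frac{10876159097959493}{7947579125629290} + 521 = \frac{4151564883550819583}{7947579125629290}$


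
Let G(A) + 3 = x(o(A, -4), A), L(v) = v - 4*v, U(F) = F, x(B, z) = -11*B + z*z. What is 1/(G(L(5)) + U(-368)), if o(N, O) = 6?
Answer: -1/212 ≈ -0.0047170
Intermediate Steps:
x(B, z) = z**2 - 11*B (x(B, z) = -11*B + z**2 = z**2 - 11*B)
L(v) = -3*v
G(A) = -69 + A**2 (G(A) = -3 + (A**2 - 11*6) = -3 + (A**2 - 66) = -3 + (-66 + A**2) = -69 + A**2)
1/(G(L(5)) + U(-368)) = 1/((-69 + (-3*5)**2) - 368) = 1/((-69 + (-15)**2) - 368) = 1/((-69 + 225) - 368) = 1/(156 - 368) = 1/(-212) = -1/212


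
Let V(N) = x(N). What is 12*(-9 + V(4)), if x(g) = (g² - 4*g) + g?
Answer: -60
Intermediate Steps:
x(g) = g² - 3*g
V(N) = N*(-3 + N)
12*(-9 + V(4)) = 12*(-9 + 4*(-3 + 4)) = 12*(-9 + 4*1) = 12*(-9 + 4) = 12*(-5) = -60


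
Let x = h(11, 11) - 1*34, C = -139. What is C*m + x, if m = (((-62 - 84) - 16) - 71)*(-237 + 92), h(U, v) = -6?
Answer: -4696155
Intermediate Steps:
m = 33785 (m = ((-146 - 16) - 71)*(-145) = (-162 - 71)*(-145) = -233*(-145) = 33785)
x = -40 (x = -6 - 1*34 = -6 - 34 = -40)
C*m + x = -139*33785 - 40 = -4696115 - 40 = -4696155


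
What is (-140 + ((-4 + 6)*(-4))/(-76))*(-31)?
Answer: 82398/19 ≈ 4336.7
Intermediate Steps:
(-140 + ((-4 + 6)*(-4))/(-76))*(-31) = (-140 + (2*(-4))*(-1/76))*(-31) = (-140 - 8*(-1/76))*(-31) = (-140 + 2/19)*(-31) = -2658/19*(-31) = 82398/19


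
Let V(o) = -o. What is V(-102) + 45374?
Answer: 45476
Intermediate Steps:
V(-102) + 45374 = -1*(-102) + 45374 = 102 + 45374 = 45476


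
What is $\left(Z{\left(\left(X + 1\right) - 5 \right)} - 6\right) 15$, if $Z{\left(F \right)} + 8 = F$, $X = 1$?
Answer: $-255$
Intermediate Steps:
$Z{\left(F \right)} = -8 + F$
$\left(Z{\left(\left(X + 1\right) - 5 \right)} - 6\right) 15 = \left(\left(-8 + \left(\left(1 + 1\right) - 5\right)\right) - 6\right) 15 = \left(\left(-8 + \left(2 - 5\right)\right) - 6\right) 15 = \left(\left(-8 - 3\right) - 6\right) 15 = \left(-11 - 6\right) 15 = \left(-17\right) 15 = -255$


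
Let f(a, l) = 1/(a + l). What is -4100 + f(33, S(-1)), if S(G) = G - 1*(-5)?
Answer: -151699/37 ≈ -4100.0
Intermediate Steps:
S(G) = 5 + G (S(G) = G + 5 = 5 + G)
-4100 + f(33, S(-1)) = -4100 + 1/(33 + (5 - 1)) = -4100 + 1/(33 + 4) = -4100 + 1/37 = -151699/37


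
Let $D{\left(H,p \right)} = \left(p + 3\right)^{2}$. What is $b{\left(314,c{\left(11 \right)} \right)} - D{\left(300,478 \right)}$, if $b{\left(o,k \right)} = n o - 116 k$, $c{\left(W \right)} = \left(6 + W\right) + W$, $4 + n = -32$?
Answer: $-245913$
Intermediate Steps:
$n = -36$ ($n = -4 - 32 = -36$)
$c{\left(W \right)} = 6 + 2 W$
$D{\left(H,p \right)} = \left(3 + p\right)^{2}$
$b{\left(o,k \right)} = - 116 k - 36 o$ ($b{\left(o,k \right)} = - 36 o - 116 k = - 116 k - 36 o$)
$b{\left(314,c{\left(11 \right)} \right)} - D{\left(300,478 \right)} = \left(- 116 \left(6 + 2 \cdot 11\right) - 11304\right) - \left(3 + 478\right)^{2} = \left(- 116 \left(6 + 22\right) - 11304\right) - 481^{2} = \left(\left(-116\right) 28 - 11304\right) - 231361 = \left(-3248 - 11304\right) - 231361 = -14552 - 231361 = -245913$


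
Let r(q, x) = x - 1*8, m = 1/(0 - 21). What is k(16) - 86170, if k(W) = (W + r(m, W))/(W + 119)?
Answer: -3877642/45 ≈ -86170.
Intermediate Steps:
m = -1/21 (m = 1/(-21) = -1/21 ≈ -0.047619)
r(q, x) = -8 + x (r(q, x) = x - 8 = -8 + x)
k(W) = (-8 + 2*W)/(119 + W) (k(W) = (W + (-8 + W))/(W + 119) = (-8 + 2*W)/(119 + W))
k(16) - 86170 = 2*(-4 + 16)/(119 + 16) - 86170 = 2*12/135 - 86170 = 2*(1/135)*12 - 86170 = 8/45 - 86170 = -3877642/45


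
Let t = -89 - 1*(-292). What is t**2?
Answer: 41209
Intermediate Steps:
t = 203 (t = -89 + 292 = 203)
t**2 = 203**2 = 41209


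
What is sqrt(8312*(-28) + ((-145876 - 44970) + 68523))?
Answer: 3*I*sqrt(39451) ≈ 595.87*I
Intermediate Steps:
sqrt(8312*(-28) + ((-145876 - 44970) + 68523)) = sqrt(-232736 + (-190846 + 68523)) = sqrt(-232736 - 122323) = sqrt(-355059) = 3*I*sqrt(39451)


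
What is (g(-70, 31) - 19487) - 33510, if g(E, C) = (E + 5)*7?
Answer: -53452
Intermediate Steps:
g(E, C) = 35 + 7*E (g(E, C) = (5 + E)*7 = 35 + 7*E)
(g(-70, 31) - 19487) - 33510 = ((35 + 7*(-70)) - 19487) - 33510 = ((35 - 490) - 19487) - 33510 = (-455 - 19487) - 33510 = -19942 - 33510 = -53452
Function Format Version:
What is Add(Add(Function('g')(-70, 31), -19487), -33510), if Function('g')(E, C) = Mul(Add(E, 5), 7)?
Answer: -53452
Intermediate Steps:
Function('g')(E, C) = Add(35, Mul(7, E)) (Function('g')(E, C) = Mul(Add(5, E), 7) = Add(35, Mul(7, E)))
Add(Add(Function('g')(-70, 31), -19487), -33510) = Add(Add(Add(35, Mul(7, -70)), -19487), -33510) = Add(Add(Add(35, -490), -19487), -33510) = Add(Add(-455, -19487), -33510) = Add(-19942, -33510) = -53452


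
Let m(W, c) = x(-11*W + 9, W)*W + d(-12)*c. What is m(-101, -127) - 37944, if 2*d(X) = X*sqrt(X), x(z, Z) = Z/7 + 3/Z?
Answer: -255386/7 + 1524*I*sqrt(3) ≈ -36484.0 + 2639.6*I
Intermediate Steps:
x(z, Z) = 3/Z + Z/7 (x(z, Z) = Z*(1/7) + 3/Z = Z/7 + 3/Z = 3/Z + Z/7)
d(X) = X**(3/2)/2 (d(X) = (X*sqrt(X))/2 = X**(3/2)/2)
m(W, c) = W*(3/W + W/7) - 12*I*c*sqrt(3) (m(W, c) = (3/W + W/7)*W + ((-12)**(3/2)/2)*c = W*(3/W + W/7) + ((-24*I*sqrt(3))/2)*c = W*(3/W + W/7) + (-12*I*sqrt(3))*c = W*(3/W + W/7) - 12*I*c*sqrt(3))
m(-101, -127) - 37944 = (3 + (1/7)*(-101)**2 - 12*I*(-127)*sqrt(3)) - 37944 = (3 + (1/7)*10201 + 1524*I*sqrt(3)) - 37944 = (3 + 10201/7 + 1524*I*sqrt(3)) - 37944 = (10222/7 + 1524*I*sqrt(3)) - 37944 = -255386/7 + 1524*I*sqrt(3)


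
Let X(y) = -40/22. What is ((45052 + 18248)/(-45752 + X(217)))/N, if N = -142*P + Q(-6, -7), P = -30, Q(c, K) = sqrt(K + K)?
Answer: -123593250/380564539387 + 58025*I*sqrt(14)/761129078774 ≈ -0.00032476 + 2.8525e-7*I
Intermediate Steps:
Q(c, K) = sqrt(2)*sqrt(K) (Q(c, K) = sqrt(2*K) = sqrt(2)*sqrt(K))
X(y) = -20/11 (X(y) = -40*1/22 = -20/11)
N = 4260 + I*sqrt(14) (N = -142*(-30) + sqrt(2)*sqrt(-7) = 4260 + sqrt(2)*(I*sqrt(7)) = 4260 + I*sqrt(14) ≈ 4260.0 + 3.7417*I)
((45052 + 18248)/(-45752 + X(217)))/N = ((45052 + 18248)/(-45752 - 20/11))/(4260 + I*sqrt(14)) = (63300/(-503292/11))/(4260 + I*sqrt(14)) = (63300*(-11/503292))/(4260 + I*sqrt(14)) = -58025/(41941*(4260 + I*sqrt(14)))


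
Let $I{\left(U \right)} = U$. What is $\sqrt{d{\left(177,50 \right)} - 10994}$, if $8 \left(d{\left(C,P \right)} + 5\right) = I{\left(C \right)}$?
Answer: $\frac{i \sqrt{175630}}{4} \approx 104.77 i$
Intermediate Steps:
$d{\left(C,P \right)} = -5 + \frac{C}{8}$
$\sqrt{d{\left(177,50 \right)} - 10994} = \sqrt{\left(-5 + \frac{1}{8} \cdot 177\right) - 10994} = \sqrt{\left(-5 + \frac{177}{8}\right) - 10994} = \sqrt{\frac{137}{8} - 10994} = \sqrt{- \frac{87815}{8}} = \frac{i \sqrt{175630}}{4}$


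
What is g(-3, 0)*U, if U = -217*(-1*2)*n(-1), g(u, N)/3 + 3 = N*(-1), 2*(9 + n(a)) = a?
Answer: 37107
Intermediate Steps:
n(a) = -9 + a/2
g(u, N) = -9 - 3*N (g(u, N) = -9 + 3*(N*(-1)) = -9 + 3*(-N) = -9 - 3*N)
U = -4123 (U = -217*(-1*2)*(-9 + (½)*(-1)) = -(-434)*(-9 - ½) = -(-434)*(-19)/2 = -217*19 = -4123)
g(-3, 0)*U = (-9 - 3*0)*(-4123) = (-9 + 0)*(-4123) = -9*(-4123) = 37107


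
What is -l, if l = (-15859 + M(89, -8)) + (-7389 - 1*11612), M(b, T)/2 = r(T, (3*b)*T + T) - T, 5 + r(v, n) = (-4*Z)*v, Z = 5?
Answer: 34534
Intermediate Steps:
r(v, n) = -5 - 20*v (r(v, n) = -5 + (-4*5)*v = -5 - 20*v)
M(b, T) = -10 - 42*T (M(b, T) = 2*((-5 - 20*T) - T) = 2*(-5 - 21*T) = -10 - 42*T)
l = -34534 (l = (-15859 + (-10 - 42*(-8))) + (-7389 - 1*11612) = (-15859 + (-10 + 336)) + (-7389 - 11612) = (-15859 + 326) - 19001 = -15533 - 19001 = -34534)
-l = -1*(-34534) = 34534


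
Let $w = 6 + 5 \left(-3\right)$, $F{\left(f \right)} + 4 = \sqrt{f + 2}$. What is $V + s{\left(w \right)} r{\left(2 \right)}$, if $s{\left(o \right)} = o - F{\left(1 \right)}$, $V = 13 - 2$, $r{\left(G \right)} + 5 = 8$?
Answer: $-4 - 3 \sqrt{3} \approx -9.1962$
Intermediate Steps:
$r{\left(G \right)} = 3$ ($r{\left(G \right)} = -5 + 8 = 3$)
$F{\left(f \right)} = -4 + \sqrt{2 + f}$ ($F{\left(f \right)} = -4 + \sqrt{f + 2} = -4 + \sqrt{2 + f}$)
$V = 11$
$w = -9$ ($w = 6 - 15 = -9$)
$s{\left(o \right)} = 4 + o - \sqrt{3}$ ($s{\left(o \right)} = o - \left(-4 + \sqrt{2 + 1}\right) = o - \left(-4 + \sqrt{3}\right) = o + \left(4 - \sqrt{3}\right) = 4 + o - \sqrt{3}$)
$V + s{\left(w \right)} r{\left(2 \right)} = 11 + \left(4 - 9 - \sqrt{3}\right) 3 = 11 + \left(-5 - \sqrt{3}\right) 3 = 11 - \left(15 + 3 \sqrt{3}\right) = -4 - 3 \sqrt{3}$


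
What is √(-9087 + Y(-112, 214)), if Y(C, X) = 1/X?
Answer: I*√416148038/214 ≈ 95.326*I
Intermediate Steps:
√(-9087 + Y(-112, 214)) = √(-9087 + 1/214) = √(-1944617/214) = I*√416148038/214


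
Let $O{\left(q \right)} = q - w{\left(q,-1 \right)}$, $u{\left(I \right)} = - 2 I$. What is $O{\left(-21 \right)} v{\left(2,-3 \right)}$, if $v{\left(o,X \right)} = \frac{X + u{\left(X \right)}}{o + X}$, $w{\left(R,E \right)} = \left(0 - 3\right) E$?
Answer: $72$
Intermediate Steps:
$w{\left(R,E \right)} = - 3 E$
$O{\left(q \right)} = -3 + q$ ($O{\left(q \right)} = q - \left(-3\right) \left(-1\right) = q - 3 = -3 + q$)
$v{\left(o,X \right)} = - \frac{X}{X + o}$ ($v{\left(o,X \right)} = \frac{X - 2 X}{o + X} = \frac{\left(-1\right) X}{X + o} = - \frac{X}{X + o}$)
$O{\left(-21 \right)} v{\left(2,-3 \right)} = \left(-3 - 21\right) \left(\left(-1\right) \left(-3\right) \frac{1}{-3 + 2}\right) = - 24 \left(\left(-1\right) \left(-3\right) \frac{1}{-1}\right) = - 24 \left(\left(-1\right) \left(-3\right) \left(-1\right)\right) = \left(-24\right) \left(-3\right) = 72$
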